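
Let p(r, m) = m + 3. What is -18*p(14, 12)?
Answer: -270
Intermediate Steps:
p(r, m) = 3 + m
-18*p(14, 12) = -18*(3 + 12) = -18*15 = -270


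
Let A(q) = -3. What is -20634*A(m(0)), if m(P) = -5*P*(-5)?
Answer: 61902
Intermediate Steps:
m(P) = 25*P
-20634*A(m(0)) = -20634*(-3) = 61902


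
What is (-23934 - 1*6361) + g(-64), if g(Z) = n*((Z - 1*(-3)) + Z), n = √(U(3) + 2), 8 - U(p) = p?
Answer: -30295 - 125*√7 ≈ -30626.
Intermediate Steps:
U(p) = 8 - p
n = √7 (n = √((8 - 1*3) + 2) = √((8 - 3) + 2) = √(5 + 2) = √7 ≈ 2.6458)
g(Z) = √7*(3 + 2*Z) (g(Z) = √7*((Z - 1*(-3)) + Z) = √7*((Z + 3) + Z) = √7*((3 + Z) + Z) = √7*(3 + 2*Z))
(-23934 - 1*6361) + g(-64) = (-23934 - 1*6361) + √7*(3 + 2*(-64)) = (-23934 - 6361) + √7*(3 - 128) = -30295 + √7*(-125) = -30295 - 125*√7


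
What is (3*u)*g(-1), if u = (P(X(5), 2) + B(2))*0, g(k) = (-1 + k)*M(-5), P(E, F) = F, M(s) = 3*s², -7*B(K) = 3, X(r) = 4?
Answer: 0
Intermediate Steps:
B(K) = -3/7 (B(K) = -⅐*3 = -3/7)
g(k) = -75 + 75*k (g(k) = (-1 + k)*(3*(-5)²) = (-1 + k)*(3*25) = (-1 + k)*75 = -75 + 75*k)
u = 0 (u = (2 - 3/7)*0 = (11/7)*0 = 0)
(3*u)*g(-1) = (3*0)*(-75 + 75*(-1)) = 0*(-75 - 75) = 0*(-150) = 0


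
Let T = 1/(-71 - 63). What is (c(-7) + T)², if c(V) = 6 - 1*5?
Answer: 17689/17956 ≈ 0.98513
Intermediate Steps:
c(V) = 1 (c(V) = 6 - 5 = 1)
T = -1/134 (T = 1/(-134) = -1/134 ≈ -0.0074627)
(c(-7) + T)² = (1 - 1/134)² = (133/134)² = 17689/17956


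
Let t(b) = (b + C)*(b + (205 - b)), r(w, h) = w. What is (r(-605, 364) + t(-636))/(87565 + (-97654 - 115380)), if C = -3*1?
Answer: 131600/125469 ≈ 1.0489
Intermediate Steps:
C = -3
t(b) = -615 + 205*b (t(b) = (b - 3)*(b + (205 - b)) = (-3 + b)*205 = -615 + 205*b)
(r(-605, 364) + t(-636))/(87565 + (-97654 - 115380)) = (-605 + (-615 + 205*(-636)))/(87565 + (-97654 - 115380)) = (-605 + (-615 - 130380))/(87565 - 213034) = (-605 - 130995)/(-125469) = -131600*(-1/125469) = 131600/125469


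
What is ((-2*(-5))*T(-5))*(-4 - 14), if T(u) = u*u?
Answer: -4500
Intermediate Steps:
T(u) = u²
((-2*(-5))*T(-5))*(-4 - 14) = (-2*(-5)*(-5)²)*(-4 - 14) = (10*25)*(-18) = 250*(-18) = -4500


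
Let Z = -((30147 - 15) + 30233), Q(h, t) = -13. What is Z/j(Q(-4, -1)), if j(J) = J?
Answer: 60365/13 ≈ 4643.5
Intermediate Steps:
Z = -60365 (Z = -(30132 + 30233) = -1*60365 = -60365)
Z/j(Q(-4, -1)) = -60365/(-13) = -60365*(-1/13) = 60365/13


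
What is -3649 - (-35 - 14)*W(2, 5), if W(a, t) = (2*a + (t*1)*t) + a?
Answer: -2130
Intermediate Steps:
W(a, t) = t² + 3*a (W(a, t) = (2*a + t*t) + a = (2*a + t²) + a = (t² + 2*a) + a = t² + 3*a)
-3649 - (-35 - 14)*W(2, 5) = -3649 - (-35 - 14)*(5² + 3*2) = -3649 - (-49)*(25 + 6) = -3649 - (-49)*31 = -3649 - 1*(-1519) = -3649 + 1519 = -2130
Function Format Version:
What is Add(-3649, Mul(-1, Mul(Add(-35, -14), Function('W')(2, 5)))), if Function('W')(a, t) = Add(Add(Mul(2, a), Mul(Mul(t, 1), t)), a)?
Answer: -2130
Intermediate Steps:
Function('W')(a, t) = Add(Pow(t, 2), Mul(3, a)) (Function('W')(a, t) = Add(Add(Mul(2, a), Mul(t, t)), a) = Add(Add(Mul(2, a), Pow(t, 2)), a) = Add(Add(Pow(t, 2), Mul(2, a)), a) = Add(Pow(t, 2), Mul(3, a)))
Add(-3649, Mul(-1, Mul(Add(-35, -14), Function('W')(2, 5)))) = Add(-3649, Mul(-1, Mul(Add(-35, -14), Add(Pow(5, 2), Mul(3, 2))))) = Add(-3649, Mul(-1, Mul(-49, Add(25, 6)))) = Add(-3649, Mul(-1, Mul(-49, 31))) = Add(-3649, Mul(-1, -1519)) = Add(-3649, 1519) = -2130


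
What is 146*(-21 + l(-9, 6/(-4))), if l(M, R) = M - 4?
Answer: -4964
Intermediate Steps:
l(M, R) = -4 + M
146*(-21 + l(-9, 6/(-4))) = 146*(-21 + (-4 - 9)) = 146*(-21 - 13) = 146*(-34) = -4964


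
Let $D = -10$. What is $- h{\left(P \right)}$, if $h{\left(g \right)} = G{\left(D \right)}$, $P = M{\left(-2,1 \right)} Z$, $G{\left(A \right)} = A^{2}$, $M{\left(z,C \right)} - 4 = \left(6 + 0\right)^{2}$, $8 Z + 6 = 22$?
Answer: $-100$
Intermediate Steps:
$Z = 2$ ($Z = - \frac{3}{4} + \frac{1}{8} \cdot 22 = - \frac{3}{4} + \frac{11}{4} = 2$)
$M{\left(z,C \right)} = 40$ ($M{\left(z,C \right)} = 4 + \left(6 + 0\right)^{2} = 4 + 6^{2} = 4 + 36 = 40$)
$P = 80$ ($P = 40 \cdot 2 = 80$)
$h{\left(g \right)} = 100$ ($h{\left(g \right)} = \left(-10\right)^{2} = 100$)
$- h{\left(P \right)} = \left(-1\right) 100 = -100$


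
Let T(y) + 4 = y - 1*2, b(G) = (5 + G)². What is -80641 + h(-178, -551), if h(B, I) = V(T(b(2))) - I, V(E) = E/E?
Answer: -80089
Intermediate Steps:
T(y) = -6 + y (T(y) = -4 + (y - 1*2) = -4 + (y - 2) = -4 + (-2 + y) = -6 + y)
V(E) = 1
h(B, I) = 1 - I
-80641 + h(-178, -551) = -80641 + (1 - 1*(-551)) = -80641 + (1 + 551) = -80641 + 552 = -80089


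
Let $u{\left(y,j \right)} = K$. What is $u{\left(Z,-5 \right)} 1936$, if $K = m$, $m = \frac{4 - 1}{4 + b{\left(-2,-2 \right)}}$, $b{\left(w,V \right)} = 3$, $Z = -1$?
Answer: $\frac{5808}{7} \approx 829.71$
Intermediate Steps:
$m = \frac{3}{7}$ ($m = \frac{4 - 1}{4 + 3} = \frac{3}{7} \approx 0.42857$)
$K = \frac{3}{7} \approx 0.42857$
$u{\left(y,j \right)} = \frac{3}{7}$
$u{\left(Z,-5 \right)} 1936 = \frac{3}{7} \cdot 1936 = \frac{5808}{7}$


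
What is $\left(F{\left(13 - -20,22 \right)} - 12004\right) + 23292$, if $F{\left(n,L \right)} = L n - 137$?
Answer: $11877$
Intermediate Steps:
$F{\left(n,L \right)} = -137 + L n$
$\left(F{\left(13 - -20,22 \right)} - 12004\right) + 23292 = \left(\left(-137 + 22 \left(13 - -20\right)\right) - 12004\right) + 23292 = \left(\left(-137 + 22 \left(13 + 20\right)\right) - 12004\right) + 23292 = \left(\left(-137 + 22 \cdot 33\right) - 12004\right) + 23292 = \left(\left(-137 + 726\right) - 12004\right) + 23292 = \left(589 - 12004\right) + 23292 = -11415 + 23292 = 11877$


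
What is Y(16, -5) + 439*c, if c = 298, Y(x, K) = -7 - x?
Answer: 130799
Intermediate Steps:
Y(16, -5) + 439*c = (-7 - 1*16) + 439*298 = (-7 - 16) + 130822 = -23 + 130822 = 130799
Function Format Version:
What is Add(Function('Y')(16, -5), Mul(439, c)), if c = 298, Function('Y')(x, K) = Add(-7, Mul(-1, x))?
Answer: 130799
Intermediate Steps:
Add(Function('Y')(16, -5), Mul(439, c)) = Add(Add(-7, Mul(-1, 16)), Mul(439, 298)) = Add(Add(-7, -16), 130822) = Add(-23, 130822) = 130799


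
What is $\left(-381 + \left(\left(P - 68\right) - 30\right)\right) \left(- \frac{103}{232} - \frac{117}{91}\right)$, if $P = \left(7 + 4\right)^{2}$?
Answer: $\frac{502811}{812} \approx 619.23$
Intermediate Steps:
$P = 121$ ($P = 11^{2} = 121$)
$\left(-381 + \left(\left(P - 68\right) - 30\right)\right) \left(- \frac{103}{232} - \frac{117}{91}\right) = \left(-381 + \left(\left(121 - 68\right) - 30\right)\right) \left(- \frac{103}{232} - \frac{117}{91}\right) = \left(-381 + \left(53 - 30\right)\right) \left(\left(-103\right) \frac{1}{232} - \frac{9}{7}\right) = \left(-381 + 23\right) \left(- \frac{103}{232} - \frac{9}{7}\right) = \left(-358\right) \left(- \frac{2809}{1624}\right) = \frac{502811}{812}$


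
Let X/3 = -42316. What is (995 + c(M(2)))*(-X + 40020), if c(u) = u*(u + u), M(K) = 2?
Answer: 167468904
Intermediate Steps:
X = -126948 (X = 3*(-42316) = -126948)
c(u) = 2*u² (c(u) = u*(2*u) = 2*u²)
(995 + c(M(2)))*(-X + 40020) = (995 + 2*2²)*(-1*(-126948) + 40020) = (995 + 2*4)*(126948 + 40020) = (995 + 8)*166968 = 1003*166968 = 167468904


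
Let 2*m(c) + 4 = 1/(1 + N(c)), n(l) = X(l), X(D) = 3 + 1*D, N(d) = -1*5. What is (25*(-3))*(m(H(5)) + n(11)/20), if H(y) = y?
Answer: 855/8 ≈ 106.88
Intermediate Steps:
N(d) = -5
X(D) = 3 + D
n(l) = 3 + l
m(c) = -17/8 (m(c) = -2 + 1/(2*(1 - 5)) = -2 + (½)/(-4) = -2 + (½)*(-¼) = -2 - ⅛ = -17/8)
(25*(-3))*(m(H(5)) + n(11)/20) = (25*(-3))*(-17/8 + (3 + 11)/20) = -75*(-17/8 + 14*(1/20)) = -75*(-17/8 + 7/10) = -75*(-57/40) = 855/8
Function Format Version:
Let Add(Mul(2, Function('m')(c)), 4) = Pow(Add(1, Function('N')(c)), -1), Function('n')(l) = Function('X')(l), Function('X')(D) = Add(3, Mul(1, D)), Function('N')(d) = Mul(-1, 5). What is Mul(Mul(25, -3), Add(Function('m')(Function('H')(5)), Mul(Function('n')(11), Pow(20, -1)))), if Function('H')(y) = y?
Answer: Rational(855, 8) ≈ 106.88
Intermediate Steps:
Function('N')(d) = -5
Function('X')(D) = Add(3, D)
Function('n')(l) = Add(3, l)
Function('m')(c) = Rational(-17, 8) (Function('m')(c) = Add(-2, Mul(Rational(1, 2), Pow(Add(1, -5), -1))) = Add(-2, Mul(Rational(1, 2), Pow(-4, -1))) = Add(-2, Mul(Rational(1, 2), Rational(-1, 4))) = Add(-2, Rational(-1, 8)) = Rational(-17, 8))
Mul(Mul(25, -3), Add(Function('m')(Function('H')(5)), Mul(Function('n')(11), Pow(20, -1)))) = Mul(Mul(25, -3), Add(Rational(-17, 8), Mul(Add(3, 11), Pow(20, -1)))) = Mul(-75, Add(Rational(-17, 8), Mul(14, Rational(1, 20)))) = Mul(-75, Add(Rational(-17, 8), Rational(7, 10))) = Mul(-75, Rational(-57, 40)) = Rational(855, 8)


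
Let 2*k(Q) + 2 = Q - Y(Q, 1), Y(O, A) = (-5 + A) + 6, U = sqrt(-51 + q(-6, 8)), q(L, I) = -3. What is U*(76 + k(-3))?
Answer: 435*I*sqrt(6)/2 ≈ 532.76*I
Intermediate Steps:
U = 3*I*sqrt(6) (U = sqrt(-51 - 3) = sqrt(-54) = 3*I*sqrt(6) ≈ 7.3485*I)
Y(O, A) = 1 + A
k(Q) = -2 + Q/2 (k(Q) = -1 + (Q - (1 + 1))/2 = -1 + (Q - 1*2)/2 = -1 + (Q - 2)/2 = -1 + (-2 + Q)/2 = -1 + (-1 + Q/2) = -2 + Q/2)
U*(76 + k(-3)) = (3*I*sqrt(6))*(76 + (-2 + (1/2)*(-3))) = (3*I*sqrt(6))*(76 + (-2 - 3/2)) = (3*I*sqrt(6))*(76 - 7/2) = (3*I*sqrt(6))*(145/2) = 435*I*sqrt(6)/2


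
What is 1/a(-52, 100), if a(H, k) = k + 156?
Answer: 1/256 ≈ 0.0039063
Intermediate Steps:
a(H, k) = 156 + k
1/a(-52, 100) = 1/(156 + 100) = 1/256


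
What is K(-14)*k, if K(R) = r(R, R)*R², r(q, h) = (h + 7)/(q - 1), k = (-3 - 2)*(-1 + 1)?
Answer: 0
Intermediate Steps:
k = 0 (k = -5*0 = 0)
r(q, h) = (7 + h)/(-1 + q)
K(R) = R²*(7 + R)/(-1 + R) (K(R) = ((7 + R)/(-1 + R))*R² = R²*(7 + R)/(-1 + R))
K(-14)*k = ((-14)²*(7 - 14)/(-1 - 14))*0 = (196*(-7)/(-15))*0 = (196*(-1/15)*(-7))*0 = (1372/15)*0 = 0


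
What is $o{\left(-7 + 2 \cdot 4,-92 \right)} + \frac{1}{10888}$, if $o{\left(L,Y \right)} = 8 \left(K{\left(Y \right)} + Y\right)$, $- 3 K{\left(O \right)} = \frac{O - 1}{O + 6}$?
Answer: $- \frac{345933493}{468184} \approx -738.88$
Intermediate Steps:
$K{\left(O \right)} = - \frac{-1 + O}{3 \left(6 + O\right)}$ ($K{\left(O \right)} = - \frac{\left(O - 1\right) \frac{1}{O + 6}}{3} = - \frac{\left(-1 + O\right) \frac{1}{6 + O}}{3} = - \frac{\frac{1}{6 + O} \left(-1 + O\right)}{3} = - \frac{-1 + O}{3 \left(6 + O\right)}$)
$o{\left(L,Y \right)} = 8 Y + \frac{8 \left(1 - Y\right)}{3 \left(6 + Y\right)}$ ($o{\left(L,Y \right)} = 8 \left(\frac{1 - Y}{3 \left(6 + Y\right)} + Y\right) = 8 \left(Y + \frac{1 - Y}{3 \left(6 + Y\right)}\right) = 8 Y + \frac{8 \left(1 - Y\right)}{3 \left(6 + Y\right)}$)
$o{\left(-7 + 2 \cdot 4,-92 \right)} + \frac{1}{10888} = \frac{8 \left(1 + 3 \left(-92\right)^{2} + 17 \left(-92\right)\right)}{3 \left(6 - 92\right)} + \frac{1}{10888} = \frac{8 \left(1 + 3 \cdot 8464 - 1564\right)}{3 \left(-86\right)} + \frac{1}{10888} = \frac{8}{3} \left(- \frac{1}{86}\right) \left(1 + 25392 - 1564\right) + \frac{1}{10888} = \frac{8}{3} \left(- \frac{1}{86}\right) 23829 + \frac{1}{10888} = - \frac{31772}{43} + \frac{1}{10888} = - \frac{345933493}{468184}$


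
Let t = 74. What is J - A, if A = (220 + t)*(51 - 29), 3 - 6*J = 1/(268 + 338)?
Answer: -23515831/3636 ≈ -6467.5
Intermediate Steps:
J = 1817/3636 (J = ½ - 1/(6*(268 + 338)) = ½ - ⅙/606 = ½ - ⅙*1/606 = ½ - 1/3636 = 1817/3636 ≈ 0.49972)
A = 6468 (A = (220 + 74)*(51 - 29) = 294*22 = 6468)
J - A = 1817/3636 - 1*6468 = 1817/3636 - 6468 = -23515831/3636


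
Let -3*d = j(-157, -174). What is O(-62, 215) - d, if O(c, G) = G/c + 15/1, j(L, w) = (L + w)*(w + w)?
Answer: 2381267/62 ≈ 38408.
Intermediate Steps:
j(L, w) = 2*w*(L + w) (j(L, w) = (L + w)*(2*w) = 2*w*(L + w))
d = -38396 (d = -2*(-174)*(-157 - 174)/3 = -2*(-174)*(-331)/3 = -⅓*115188 = -38396)
O(c, G) = 15 + G/c (O(c, G) = G/c + 15*1 = G/c + 15 = 15 + G/c)
O(-62, 215) - d = (15 + 215/(-62)) - 1*(-38396) = (15 + 215*(-1/62)) + 38396 = (15 - 215/62) + 38396 = 715/62 + 38396 = 2381267/62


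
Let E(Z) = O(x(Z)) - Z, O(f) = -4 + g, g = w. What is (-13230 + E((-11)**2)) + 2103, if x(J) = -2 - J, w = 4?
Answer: -11248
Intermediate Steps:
g = 4
O(f) = 0 (O(f) = -4 + 4 = 0)
E(Z) = -Z (E(Z) = 0 - Z = -Z)
(-13230 + E((-11)**2)) + 2103 = (-13230 - 1*(-11)**2) + 2103 = (-13230 - 1*121) + 2103 = (-13230 - 121) + 2103 = -13351 + 2103 = -11248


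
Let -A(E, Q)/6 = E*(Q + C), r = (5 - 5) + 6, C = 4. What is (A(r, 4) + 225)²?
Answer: 3969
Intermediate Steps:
r = 6 (r = 0 + 6 = 6)
A(E, Q) = -6*E*(4 + Q) (A(E, Q) = -6*E*(Q + 4) = -6*E*(4 + Q))
(A(r, 4) + 225)² = (-6*6*(4 + 4) + 225)² = (-6*6*8 + 225)² = (-288 + 225)² = (-63)² = 3969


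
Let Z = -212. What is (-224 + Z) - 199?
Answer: -635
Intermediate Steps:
(-224 + Z) - 199 = (-224 - 212) - 199 = -436 - 199 = -635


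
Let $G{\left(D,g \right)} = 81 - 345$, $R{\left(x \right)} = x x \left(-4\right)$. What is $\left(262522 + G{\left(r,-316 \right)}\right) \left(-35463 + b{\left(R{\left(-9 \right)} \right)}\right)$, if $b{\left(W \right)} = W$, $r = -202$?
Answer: $-9385427046$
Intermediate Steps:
$R{\left(x \right)} = - 4 x^{2}$ ($R{\left(x \right)} = x^{2} \left(-4\right) = - 4 x^{2}$)
$G{\left(D,g \right)} = -264$
$\left(262522 + G{\left(r,-316 \right)}\right) \left(-35463 + b{\left(R{\left(-9 \right)} \right)}\right) = \left(262522 - 264\right) \left(-35463 - 4 \left(-9\right)^{2}\right) = 262258 \left(-35463 - 324\right) = 262258 \left(-35787\right) = -9385427046$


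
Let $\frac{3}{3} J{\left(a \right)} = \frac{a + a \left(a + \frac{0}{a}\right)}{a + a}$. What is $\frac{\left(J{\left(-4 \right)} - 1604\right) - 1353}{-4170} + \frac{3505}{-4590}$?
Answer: $- \frac{69089}{1276020} \approx -0.054144$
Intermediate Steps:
$J{\left(a \right)} = \frac{a + a^{2}}{2 a}$ ($J{\left(a \right)} = \frac{a + a \left(a + \frac{0}{a}\right)}{a + a} = \frac{a + a \left(a + 0\right)}{2 a} = \left(a + a a\right) \frac{1}{2 a} = \left(a + a^{2}\right) \frac{1}{2 a} = \frac{a + a^{2}}{2 a}$)
$\frac{\left(J{\left(-4 \right)} - 1604\right) - 1353}{-4170} + \frac{3505}{-4590} = \frac{\left(\left(\frac{1}{2} + \frac{1}{2} \left(-4\right)\right) - 1604\right) - 1353}{-4170} + \frac{3505}{-4590} = \left(\left(\left(\frac{1}{2} - 2\right) - 1604\right) - 1353\right) \left(- \frac{1}{4170}\right) + 3505 \left(- \frac{1}{4590}\right) = \left(\left(- \frac{3}{2} - 1604\right) - 1353\right) \left(- \frac{1}{4170}\right) - \frac{701}{918} = \left(- \frac{3211}{2} - 1353\right) \left(- \frac{1}{4170}\right) - \frac{701}{918} = \left(- \frac{5917}{2}\right) \left(- \frac{1}{4170}\right) - \frac{701}{918} = \frac{5917}{8340} - \frac{701}{918} = - \frac{69089}{1276020}$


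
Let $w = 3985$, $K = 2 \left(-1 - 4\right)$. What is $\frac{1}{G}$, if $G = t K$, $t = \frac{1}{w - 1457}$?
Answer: $- \frac{1264}{5} \approx -252.8$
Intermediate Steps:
$K = -10$ ($K = 2 \left(-5\right) = -10$)
$t = \frac{1}{2528}$ ($t = \frac{1}{3985 - 1457} = \frac{1}{2528} \approx 0.00039557$)
$G = - \frac{5}{1264}$ ($G = \frac{1}{2528} \left(-10\right) = - \frac{5}{1264} \approx -0.0039557$)
$\frac{1}{G} = \frac{1}{- \frac{5}{1264}} = - \frac{1264}{5}$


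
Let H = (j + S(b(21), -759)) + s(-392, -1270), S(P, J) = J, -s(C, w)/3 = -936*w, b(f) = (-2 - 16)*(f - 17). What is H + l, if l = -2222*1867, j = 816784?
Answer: -6898609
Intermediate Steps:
b(f) = 306 - 18*f (b(f) = -18*(-17 + f) = 306 - 18*f)
s(C, w) = 2808*w (s(C, w) = -(-2808)*w = 2808*w)
l = -4148474
H = -2750135 (H = (816784 - 759) + 2808*(-1270) = 816025 - 3566160 = -2750135)
H + l = -2750135 - 4148474 = -6898609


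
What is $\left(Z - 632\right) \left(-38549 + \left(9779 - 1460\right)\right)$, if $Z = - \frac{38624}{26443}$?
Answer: $\frac{506370638000}{26443} \approx 1.915 \cdot 10^{7}$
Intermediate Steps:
$Z = - \frac{38624}{26443}$ ($Z = \left(-38624\right) \frac{1}{26443} = - \frac{38624}{26443} \approx -1.4607$)
$\left(Z - 632\right) \left(-38549 + \left(9779 - 1460\right)\right) = \left(- \frac{38624}{26443} - 632\right) \left(-38549 + \left(9779 - 1460\right)\right) = - \frac{16750600 \left(-38549 + 8319\right)}{26443} = \left(- \frac{16750600}{26443}\right) \left(-30230\right) = \frac{506370638000}{26443}$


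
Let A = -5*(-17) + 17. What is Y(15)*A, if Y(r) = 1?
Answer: 102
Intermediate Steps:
A = 102 (A = 85 + 17 = 102)
Y(15)*A = 1*102 = 102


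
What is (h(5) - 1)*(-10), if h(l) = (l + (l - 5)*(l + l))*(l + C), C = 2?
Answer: -340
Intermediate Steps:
h(l) = (2 + l)*(l + 2*l*(-5 + l)) (h(l) = (l + (l - 5)*(l + l))*(l + 2) = (l + (-5 + l)*(2*l))*(2 + l) = (l + 2*l*(-5 + l))*(2 + l) = (2 + l)*(l + 2*l*(-5 + l)))
(h(5) - 1)*(-10) = (5*(-18 - 5*5 + 2*5²) - 1)*(-10) = (5*(-18 - 25 + 2*25) - 1)*(-10) = (5*(-18 - 25 + 50) - 1)*(-10) = (5*7 - 1)*(-10) = (35 - 1)*(-10) = 34*(-10) = -340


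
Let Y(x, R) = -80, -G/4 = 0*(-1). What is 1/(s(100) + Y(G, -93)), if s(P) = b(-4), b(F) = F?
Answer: -1/84 ≈ -0.011905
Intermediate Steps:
G = 0 (G = -0*(-1) = -4*0 = 0)
s(P) = -4
1/(s(100) + Y(G, -93)) = 1/(-4 - 80) = 1/(-84) = -1/84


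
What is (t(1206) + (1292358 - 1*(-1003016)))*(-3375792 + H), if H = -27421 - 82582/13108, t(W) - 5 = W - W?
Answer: -1765439253740243/226 ≈ -7.8117e+12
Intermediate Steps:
t(W) = 5 (t(W) = 5 + (W - W) = 5 + 0 = 5)
H = -179758525/6554 (H = -27421 - 82582/13108 = -27421 - 1*41291/6554 = -27421 - 41291/6554 = -179758525/6554 ≈ -27427.)
(t(1206) + (1292358 - 1*(-1003016)))*(-3375792 + H) = (5 + (1292358 - 1*(-1003016)))*(-3375792 - 179758525/6554) = (5 + (1292358 + 1003016))*(-22304699293/6554) = (5 + 2295374)*(-22304699293/6554) = 2295379*(-22304699293/6554) = -1765439253740243/226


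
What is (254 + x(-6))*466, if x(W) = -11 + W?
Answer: 110442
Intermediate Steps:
(254 + x(-6))*466 = (254 + (-11 - 6))*466 = (254 - 17)*466 = 237*466 = 110442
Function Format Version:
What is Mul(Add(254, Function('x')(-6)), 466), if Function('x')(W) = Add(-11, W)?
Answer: 110442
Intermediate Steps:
Mul(Add(254, Function('x')(-6)), 466) = Mul(Add(254, Add(-11, -6)), 466) = Mul(Add(254, -17), 466) = Mul(237, 466) = 110442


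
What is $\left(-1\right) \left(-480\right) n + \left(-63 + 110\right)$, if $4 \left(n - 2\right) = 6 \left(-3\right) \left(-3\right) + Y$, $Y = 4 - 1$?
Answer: $7847$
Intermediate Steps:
$Y = 3$ ($Y = 4 - 1 = 3$)
$n = \frac{65}{4}$ ($n = 2 + \frac{6 \left(-3\right) \left(-3\right) + 3}{4} = 2 + \frac{\left(-18\right) \left(-3\right) + 3}{4} = 2 + \frac{54 + 3}{4} = 2 + \frac{1}{4} \cdot 57 = 2 + \frac{57}{4} = \frac{65}{4} \approx 16.25$)
$\left(-1\right) \left(-480\right) n + \left(-63 + 110\right) = \left(-1\right) \left(-480\right) \frac{65}{4} + \left(-63 + 110\right) = 480 \cdot \frac{65}{4} + 47 = 7800 + 47 = 7847$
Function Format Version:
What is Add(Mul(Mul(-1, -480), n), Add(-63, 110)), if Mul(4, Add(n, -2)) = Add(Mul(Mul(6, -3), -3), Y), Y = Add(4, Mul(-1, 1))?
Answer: 7847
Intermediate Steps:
Y = 3 (Y = Add(4, -1) = 3)
n = Rational(65, 4) (n = Add(2, Mul(Rational(1, 4), Add(Mul(Mul(6, -3), -3), 3))) = Add(2, Mul(Rational(1, 4), Add(Mul(-18, -3), 3))) = Add(2, Mul(Rational(1, 4), Add(54, 3))) = Add(2, Mul(Rational(1, 4), 57)) = Add(2, Rational(57, 4)) = Rational(65, 4) ≈ 16.250)
Add(Mul(Mul(-1, -480), n), Add(-63, 110)) = Add(Mul(Mul(-1, -480), Rational(65, 4)), Add(-63, 110)) = Add(Mul(480, Rational(65, 4)), 47) = Add(7800, 47) = 7847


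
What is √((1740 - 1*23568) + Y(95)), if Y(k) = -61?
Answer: I*√21889 ≈ 147.95*I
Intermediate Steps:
√((1740 - 1*23568) + Y(95)) = √((1740 - 1*23568) - 61) = √((1740 - 23568) - 61) = √(-21828 - 61) = √(-21889) = I*√21889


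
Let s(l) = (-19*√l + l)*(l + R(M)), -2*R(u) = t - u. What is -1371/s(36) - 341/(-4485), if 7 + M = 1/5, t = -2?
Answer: 300967/502320 ≈ 0.59915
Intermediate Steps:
M = -34/5 (M = -7 + 1/5 = -7 + ⅕ = -34/5 ≈ -6.8000)
R(u) = 1 + u/2 (R(u) = -(-2 - u)/2 = 1 + u/2)
s(l) = (-12/5 + l)*(l - 19*√l) (s(l) = (-19*√l + l)*(l + (1 + (½)*(-34/5))) = (l - 19*√l)*(l + (1 - 17/5)) = (l - 19*√l)*(l - 12/5) = (l - 19*√l)*(-12/5 + l) = (-12/5 + l)*(l - 19*√l))
-1371/s(36) - 341/(-4485) = -1371/(36² - 19*36^(3/2) - 12/5*36 + 228*√36/5) - 341/(-4485) = -1371/(1296 - 19*216 - 432/5 + (228/5)*6) - 341*(-1/4485) = -1371/(1296 - 4104 - 432/5 + 1368/5) + 341/4485 = -1371/(-13104/5) + 341/4485 = -1371*(-5/13104) + 341/4485 = 2285/4368 + 341/4485 = 300967/502320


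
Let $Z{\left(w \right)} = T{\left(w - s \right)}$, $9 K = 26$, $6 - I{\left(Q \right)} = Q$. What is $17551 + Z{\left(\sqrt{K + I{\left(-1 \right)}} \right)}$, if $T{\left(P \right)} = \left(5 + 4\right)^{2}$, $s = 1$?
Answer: $17632$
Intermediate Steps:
$I{\left(Q \right)} = 6 - Q$
$K = \frac{26}{9}$ ($K = \frac{1}{9} \cdot 26 = \frac{26}{9} \approx 2.8889$)
$T{\left(P \right)} = 81$ ($T{\left(P \right)} = 9^{2} = 81$)
$Z{\left(w \right)} = 81$
$17551 + Z{\left(\sqrt{K + I{\left(-1 \right)}} \right)} = 17551 + 81 = 17632$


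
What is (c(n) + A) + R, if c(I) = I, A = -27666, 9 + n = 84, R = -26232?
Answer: -53823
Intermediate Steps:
n = 75 (n = -9 + 84 = 75)
(c(n) + A) + R = (75 - 27666) - 26232 = -27591 - 26232 = -53823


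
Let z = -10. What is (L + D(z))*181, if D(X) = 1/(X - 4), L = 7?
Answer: 17557/14 ≈ 1254.1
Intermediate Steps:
D(X) = 1/(-4 + X)
(L + D(z))*181 = (7 + 1/(-4 - 10))*181 = (7 + 1/(-14))*181 = (7 - 1/14)*181 = (97/14)*181 = 17557/14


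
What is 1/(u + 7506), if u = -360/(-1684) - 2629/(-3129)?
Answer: 1317309/9889109773 ≈ 0.00013321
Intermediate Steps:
u = 1388419/1317309 (u = -360*(-1/1684) - 2629*(-1/3129) = 90/421 + 2629/3129 = 1388419/1317309 ≈ 1.0540)
1/(u + 7506) = 1/(1388419/1317309 + 7506) = 1/(9889109773/1317309) = 1317309/9889109773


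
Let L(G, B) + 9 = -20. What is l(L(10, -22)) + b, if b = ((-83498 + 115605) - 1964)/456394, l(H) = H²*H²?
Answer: 322798834857/456394 ≈ 7.0728e+5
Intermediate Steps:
L(G, B) = -29 (L(G, B) = -9 - 20 = -29)
l(H) = H⁴
b = 30143/456394 (b = (32107 - 1964)*(1/456394) = 30143*(1/456394) = 30143/456394 ≈ 0.066046)
l(L(10, -22)) + b = (-29)⁴ + 30143/456394 = 707281 + 30143/456394 = 322798834857/456394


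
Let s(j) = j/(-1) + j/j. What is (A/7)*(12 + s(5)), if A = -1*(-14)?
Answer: 16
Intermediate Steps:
s(j) = 1 - j (s(j) = j*(-1) + 1 = -j + 1 = 1 - j)
A = 14
(A/7)*(12 + s(5)) = (14/7)*(12 + (1 - 1*5)) = (14*(⅐))*(12 + (1 - 5)) = 2*(12 - 4) = 2*8 = 16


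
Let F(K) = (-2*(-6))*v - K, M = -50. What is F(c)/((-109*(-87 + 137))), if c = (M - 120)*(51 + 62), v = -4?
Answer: -9581/2725 ≈ -3.5160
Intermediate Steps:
c = -19210 (c = (-50 - 120)*(51 + 62) = -170*113 = -19210)
F(K) = -48 - K (F(K) = -2*(-6)*(-4) - K = 12*(-4) - K = -48 - K)
F(c)/((-109*(-87 + 137))) = (-48 - 1*(-19210))/((-109*(-87 + 137))) = (-48 + 19210)/((-109*50)) = 19162/(-5450) = 19162*(-1/5450) = -9581/2725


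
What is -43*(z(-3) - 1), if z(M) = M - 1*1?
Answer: 215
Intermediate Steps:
z(M) = -1 + M (z(M) = M - 1 = -1 + M)
-43*(z(-3) - 1) = -43*((-1 - 3) - 1) = -43*(-4 - 1) = -43*(-5) = 215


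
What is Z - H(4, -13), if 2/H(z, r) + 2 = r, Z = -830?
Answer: -12448/15 ≈ -829.87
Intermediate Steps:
H(z, r) = 2/(-2 + r)
Z - H(4, -13) = -830 - 2/(-2 - 13) = -830 - 2/(-15) = -830 - 2*(-1)/15 = -830 - 1*(-2/15) = -830 + 2/15 = -12448/15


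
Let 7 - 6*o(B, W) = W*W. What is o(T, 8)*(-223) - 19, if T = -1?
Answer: 4199/2 ≈ 2099.5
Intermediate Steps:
o(B, W) = 7/6 - W**2/6 (o(B, W) = 7/6 - W*W/6 = 7/6 - W**2/6)
o(T, 8)*(-223) - 19 = (7/6 - 1/6*8**2)*(-223) - 19 = (7/6 - 1/6*64)*(-223) - 19 = (7/6 - 32/3)*(-223) - 19 = -19/2*(-223) - 19 = 4237/2 - 19 = 4199/2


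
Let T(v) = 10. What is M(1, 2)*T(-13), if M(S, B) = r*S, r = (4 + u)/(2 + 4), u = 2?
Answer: 10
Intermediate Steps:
r = 1 (r = (4 + 2)/(2 + 4) = 6/6 = 6*(⅙) = 1)
M(S, B) = S (M(S, B) = 1*S = S)
M(1, 2)*T(-13) = 1*10 = 10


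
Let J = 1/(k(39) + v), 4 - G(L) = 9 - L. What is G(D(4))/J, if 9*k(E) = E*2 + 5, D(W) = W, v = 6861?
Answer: -61832/9 ≈ -6870.2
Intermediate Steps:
G(L) = -5 + L (G(L) = 4 - (9 - L) = 4 + (-9 + L) = -5 + L)
k(E) = 5/9 + 2*E/9 (k(E) = (E*2 + 5)/9 = (2*E + 5)/9 = (5 + 2*E)/9 = 5/9 + 2*E/9)
J = 9/61832 (J = 1/((5/9 + (2/9)*39) + 6861) = 1/((5/9 + 26/3) + 6861) = 1/(83/9 + 6861) = 1/(61832/9) = 9/61832 ≈ 0.00014556)
G(D(4))/J = (-5 + 4)/(9/61832) = -1*61832/9 = -61832/9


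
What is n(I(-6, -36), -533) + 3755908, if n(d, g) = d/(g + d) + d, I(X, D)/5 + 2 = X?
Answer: 2152112404/573 ≈ 3.7559e+6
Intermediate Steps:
I(X, D) = -10 + 5*X
n(d, g) = d + d/(d + g) (n(d, g) = d/(d + g) + d = d + d/(d + g))
n(I(-6, -36), -533) + 3755908 = (-10 + 5*(-6))*(1 + (-10 + 5*(-6)) - 533)/((-10 + 5*(-6)) - 533) + 3755908 = (-10 - 30)*(1 + (-10 - 30) - 533)/((-10 - 30) - 533) + 3755908 = -40*(1 - 40 - 533)/(-40 - 533) + 3755908 = -40*(-572)/(-573) + 3755908 = -40*(-1/573)*(-572) + 3755908 = -22880/573 + 3755908 = 2152112404/573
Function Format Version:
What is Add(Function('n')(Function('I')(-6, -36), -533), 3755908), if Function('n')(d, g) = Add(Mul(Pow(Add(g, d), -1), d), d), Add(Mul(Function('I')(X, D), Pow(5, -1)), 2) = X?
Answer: Rational(2152112404, 573) ≈ 3.7559e+6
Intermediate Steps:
Function('I')(X, D) = Add(-10, Mul(5, X))
Function('n')(d, g) = Add(d, Mul(d, Pow(Add(d, g), -1))) (Function('n')(d, g) = Add(Mul(Pow(Add(d, g), -1), d), d) = Add(Mul(d, Pow(Add(d, g), -1)), d) = Add(d, Mul(d, Pow(Add(d, g), -1))))
Add(Function('n')(Function('I')(-6, -36), -533), 3755908) = Add(Mul(Add(-10, Mul(5, -6)), Pow(Add(Add(-10, Mul(5, -6)), -533), -1), Add(1, Add(-10, Mul(5, -6)), -533)), 3755908) = Add(Mul(Add(-10, -30), Pow(Add(Add(-10, -30), -533), -1), Add(1, Add(-10, -30), -533)), 3755908) = Add(Mul(-40, Pow(Add(-40, -533), -1), Add(1, -40, -533)), 3755908) = Add(Mul(-40, Pow(-573, -1), -572), 3755908) = Add(Mul(-40, Rational(-1, 573), -572), 3755908) = Add(Rational(-22880, 573), 3755908) = Rational(2152112404, 573)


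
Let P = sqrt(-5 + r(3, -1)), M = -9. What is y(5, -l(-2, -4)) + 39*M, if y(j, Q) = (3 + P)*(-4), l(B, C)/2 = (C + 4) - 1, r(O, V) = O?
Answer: -363 - 4*I*sqrt(2) ≈ -363.0 - 5.6569*I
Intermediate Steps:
l(B, C) = 6 + 2*C (l(B, C) = 2*((C + 4) - 1) = 2*((4 + C) - 1) = 2*(3 + C) = 6 + 2*C)
P = I*sqrt(2) (P = sqrt(-5 + 3) = sqrt(-2) = I*sqrt(2) ≈ 1.4142*I)
y(j, Q) = -12 - 4*I*sqrt(2) (y(j, Q) = (3 + I*sqrt(2))*(-4) = -12 - 4*I*sqrt(2))
y(5, -l(-2, -4)) + 39*M = (-12 - 4*I*sqrt(2)) + 39*(-9) = (-12 - 4*I*sqrt(2)) - 351 = -363 - 4*I*sqrt(2)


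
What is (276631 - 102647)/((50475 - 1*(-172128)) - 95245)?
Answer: 86992/63679 ≈ 1.3661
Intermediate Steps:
(276631 - 102647)/((50475 - 1*(-172128)) - 95245) = 173984/((50475 + 172128) - 95245) = 173984/(222603 - 95245) = 173984/127358 = 173984*(1/127358) = 86992/63679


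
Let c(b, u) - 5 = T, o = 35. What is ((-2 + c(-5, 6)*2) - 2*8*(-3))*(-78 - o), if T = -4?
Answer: -5424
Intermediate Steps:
c(b, u) = 1 (c(b, u) = 5 - 4 = 1)
((-2 + c(-5, 6)*2) - 2*8*(-3))*(-78 - o) = ((-2 + 1*2) - 2*8*(-3))*(-78 - 1*35) = ((-2 + 2) - 16*(-3))*(-78 - 35) = (0 + 48)*(-113) = 48*(-113) = -5424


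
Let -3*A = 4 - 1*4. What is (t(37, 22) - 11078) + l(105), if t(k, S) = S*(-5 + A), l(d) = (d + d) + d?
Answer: -10873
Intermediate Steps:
A = 0 (A = -(4 - 1*4)/3 = -(4 - 4)/3 = -⅓*0 = 0)
l(d) = 3*d (l(d) = 2*d + d = 3*d)
t(k, S) = -5*S (t(k, S) = S*(-5 + 0) = S*(-5) = -5*S)
(t(37, 22) - 11078) + l(105) = (-5*22 - 11078) + 3*105 = (-110 - 11078) + 315 = -11188 + 315 = -10873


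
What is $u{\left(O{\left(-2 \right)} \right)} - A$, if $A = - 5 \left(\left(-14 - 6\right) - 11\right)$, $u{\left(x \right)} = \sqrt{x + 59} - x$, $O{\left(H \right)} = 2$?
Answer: $-157 + \sqrt{61} \approx -149.19$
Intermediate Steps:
$u{\left(x \right)} = \sqrt{59 + x} - x$
$A = 155$ ($A = - 5 \left(\left(-14 - 6\right) - 11\right) = - 5 \left(-20 - 11\right) = \left(-5\right) \left(-31\right) = 155$)
$u{\left(O{\left(-2 \right)} \right)} - A = \left(\sqrt{59 + 2} - 2\right) - 155 = \left(\sqrt{61} - 2\right) - 155 = \left(-2 + \sqrt{61}\right) - 155 = -157 + \sqrt{61}$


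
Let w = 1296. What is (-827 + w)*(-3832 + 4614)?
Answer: 366758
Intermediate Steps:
(-827 + w)*(-3832 + 4614) = (-827 + 1296)*(-3832 + 4614) = 469*782 = 366758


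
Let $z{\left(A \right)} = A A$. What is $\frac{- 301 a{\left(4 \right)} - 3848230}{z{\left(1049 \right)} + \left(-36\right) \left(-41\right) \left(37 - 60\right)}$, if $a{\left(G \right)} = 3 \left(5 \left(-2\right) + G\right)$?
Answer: $- \frac{3842812}{1066453} \approx -3.6034$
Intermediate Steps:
$z{\left(A \right)} = A^{2}$
$a{\left(G \right)} = -30 + 3 G$ ($a{\left(G \right)} = 3 \left(-10 + G\right) = -30 + 3 G$)
$\frac{- 301 a{\left(4 \right)} - 3848230}{z{\left(1049 \right)} + \left(-36\right) \left(-41\right) \left(37 - 60\right)} = \frac{- 301 \left(-30 + 3 \cdot 4\right) - 3848230}{1049^{2} + \left(-36\right) \left(-41\right) \left(37 - 60\right)} = \frac{- 301 \left(-30 + 12\right) - 3848230}{1100401 + 1476 \left(-23\right)} = \frac{\left(-301\right) \left(-18\right) - 3848230}{1100401 - 33948} = \frac{5418 - 3848230}{1066453} = \left(-3842812\right) \frac{1}{1066453} = - \frac{3842812}{1066453}$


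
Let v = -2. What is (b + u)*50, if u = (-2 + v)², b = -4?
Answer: 600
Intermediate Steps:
u = 16 (u = (-2 - 2)² = (-4)² = 16)
(b + u)*50 = (-4 + 16)*50 = 12*50 = 600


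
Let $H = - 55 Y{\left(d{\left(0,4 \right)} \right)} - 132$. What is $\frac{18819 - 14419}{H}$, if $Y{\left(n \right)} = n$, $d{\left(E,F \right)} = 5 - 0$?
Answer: $- \frac{400}{37} \approx -10.811$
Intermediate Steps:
$d{\left(E,F \right)} = 5$ ($d{\left(E,F \right)} = 5 + 0 = 5$)
$H = -407$ ($H = \left(-55\right) 5 - 132 = -275 - 132 = -407$)
$\frac{18819 - 14419}{H} = \frac{18819 - 14419}{-407} = \left(18819 - 14419\right) \left(- \frac{1}{407}\right) = 4400 \left(- \frac{1}{407}\right) = - \frac{400}{37}$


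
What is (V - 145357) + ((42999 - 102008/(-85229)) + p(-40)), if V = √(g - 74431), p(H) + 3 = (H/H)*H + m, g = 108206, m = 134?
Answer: -8716012135/85229 + 5*√1351 ≈ -1.0208e+5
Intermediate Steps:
p(H) = 131 + H (p(H) = -3 + ((H/H)*H + 134) = -3 + (1*H + 134) = -3 + (H + 134) = -3 + (134 + H) = 131 + H)
V = 5*√1351 (V = √(108206 - 74431) = √33775 = 5*√1351 ≈ 183.78)
(V - 145357) + ((42999 - 102008/(-85229)) + p(-40)) = (5*√1351 - 145357) + ((42999 - 102008/(-85229)) + (131 - 40)) = (-145357 + 5*√1351) + ((42999 - 102008*(-1/85229)) + 91) = (-145357 + 5*√1351) + ((42999 + 102008/85229) + 91) = (-145357 + 5*√1351) + (3664863779/85229 + 91) = (-145357 + 5*√1351) + 3672619618/85229 = -8716012135/85229 + 5*√1351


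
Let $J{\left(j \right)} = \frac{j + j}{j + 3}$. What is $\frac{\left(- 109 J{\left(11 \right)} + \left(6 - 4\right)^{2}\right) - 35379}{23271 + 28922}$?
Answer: $- \frac{13096}{19229} \approx -0.68106$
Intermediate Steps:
$J{\left(j \right)} = \frac{2 j}{3 + j}$
$\frac{\left(- 109 J{\left(11 \right)} + \left(6 - 4\right)^{2}\right) - 35379}{23271 + 28922} = \frac{\left(- 109 \cdot 2 \cdot 11 \frac{1}{3 + 11} + \left(6 - 4\right)^{2}\right) - 35379}{23271 + 28922} = \frac{\left(- 109 \cdot 2 \cdot 11 \cdot \frac{1}{14} + 2^{2}\right) - 35379}{52193} = \left(\left(- 109 \cdot 2 \cdot 11 \cdot \frac{1}{14} + 4\right) - 35379\right) \frac{1}{52193} = \left(\left(\left(-109\right) \frac{11}{7} + 4\right) - 35379\right) \frac{1}{52193} = \left(\left(- \frac{1199}{7} + 4\right) - 35379\right) \frac{1}{52193} = \left(- \frac{1171}{7} - 35379\right) \frac{1}{52193} = \left(- \frac{248824}{7}\right) \frac{1}{52193} = - \frac{13096}{19229}$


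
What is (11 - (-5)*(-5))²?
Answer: 196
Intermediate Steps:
(11 - (-5)*(-5))² = (11 - 1*25)² = (11 - 25)² = (-14)² = 196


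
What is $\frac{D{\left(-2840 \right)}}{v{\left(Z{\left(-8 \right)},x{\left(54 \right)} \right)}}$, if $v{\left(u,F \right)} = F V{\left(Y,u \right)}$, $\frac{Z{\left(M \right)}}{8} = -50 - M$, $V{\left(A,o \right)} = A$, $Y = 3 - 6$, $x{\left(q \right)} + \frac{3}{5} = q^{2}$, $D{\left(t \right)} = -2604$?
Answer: $\frac{4340}{14577} \approx 0.29773$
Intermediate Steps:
$x{\left(q \right)} = - \frac{3}{5} + q^{2}$
$Y = -3$ ($Y = 3 - 6 = -3$)
$Z{\left(M \right)} = -400 - 8 M$ ($Z{\left(M \right)} = 8 \left(-50 - M\right) = -400 - 8 M$)
$v{\left(u,F \right)} = - 3 F$ ($v{\left(u,F \right)} = F \left(-3\right) = - 3 F$)
$\frac{D{\left(-2840 \right)}}{v{\left(Z{\left(-8 \right)},x{\left(54 \right)} \right)}} = - \frac{2604}{\left(-3\right) \left(- \frac{3}{5} + 54^{2}\right)} = - \frac{2604}{\left(-3\right) \left(- \frac{3}{5} + 2916\right)} = - \frac{2604}{\left(-3\right) \frac{14577}{5}} = - \frac{2604}{- \frac{43731}{5}} = \left(-2604\right) \left(- \frac{5}{43731}\right) = \frac{4340}{14577}$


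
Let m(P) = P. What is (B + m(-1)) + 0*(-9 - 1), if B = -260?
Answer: -261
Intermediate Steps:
(B + m(-1)) + 0*(-9 - 1) = (-260 - 1) + 0*(-9 - 1) = -261 + 0*(-10) = -261 + 0 = -261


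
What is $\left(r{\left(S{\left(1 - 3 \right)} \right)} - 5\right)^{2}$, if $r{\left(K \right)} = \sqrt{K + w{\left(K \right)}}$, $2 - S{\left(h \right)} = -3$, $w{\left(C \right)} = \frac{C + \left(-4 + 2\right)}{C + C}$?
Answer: $\frac{303}{10} - \sqrt{530} \approx 7.2783$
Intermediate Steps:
$w{\left(C \right)} = \frac{-2 + C}{2 C}$ ($w{\left(C \right)} = \frac{C - 2}{2 C} = \left(-2 + C\right) \frac{1}{2 C} = \frac{-2 + C}{2 C}$)
$S{\left(h \right)} = 5$ ($S{\left(h \right)} = 2 - -3 = 2 + 3 = 5$)
$r{\left(K \right)} = \sqrt{K + \frac{-2 + K}{2 K}}$
$\left(r{\left(S{\left(1 - 3 \right)} \right)} - 5\right)^{2} = \left(\frac{\sqrt{2 - \frac{4}{5} + 4 \cdot 5}}{2} - 5\right)^{2} = \left(\frac{\sqrt{2 - \frac{4}{5} + 20}}{2} - 5\right)^{2} = \left(\frac{\sqrt{\frac{106}{5}}}{2} - 5\right)^{2} = \left(\frac{\frac{1}{5} \sqrt{530}}{2} - 5\right)^{2} = \left(\frac{\sqrt{530}}{10} - 5\right)^{2} = \left(-5 + \frac{\sqrt{530}}{10}\right)^{2}$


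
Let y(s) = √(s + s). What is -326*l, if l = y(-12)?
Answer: -652*I*√6 ≈ -1597.1*I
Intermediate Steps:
y(s) = √2*√s (y(s) = √(2*s) = √2*√s)
l = 2*I*√6 (l = √2*√(-12) = √2*(2*I*√3) = 2*I*√6 ≈ 4.899*I)
-326*l = -652*I*√6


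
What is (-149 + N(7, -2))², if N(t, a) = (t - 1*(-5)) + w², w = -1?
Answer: 18496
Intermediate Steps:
N(t, a) = 6 + t (N(t, a) = (t - 1*(-5)) + (-1)² = (t + 5) + 1 = (5 + t) + 1 = 6 + t)
(-149 + N(7, -2))² = (-149 + (6 + 7))² = (-149 + 13)² = (-136)² = 18496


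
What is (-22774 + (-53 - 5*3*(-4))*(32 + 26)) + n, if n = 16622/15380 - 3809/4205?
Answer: -144659211411/6467290 ≈ -22368.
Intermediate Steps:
n = 1131309/6467290 (n = 16622*(1/15380) - 3809*1/4205 = 8311/7690 - 3809/4205 = 1131309/6467290 ≈ 0.17493)
(-22774 + (-53 - 5*3*(-4))*(32 + 26)) + n = (-22774 + (-53 - 5*3*(-4))*(32 + 26)) + 1131309/6467290 = (-22774 + (-53 - 15*(-4))*58) + 1131309/6467290 = (-22774 + (-53 + 60)*58) + 1131309/6467290 = (-22774 + 7*58) + 1131309/6467290 = (-22774 + 406) + 1131309/6467290 = -22368 + 1131309/6467290 = -144659211411/6467290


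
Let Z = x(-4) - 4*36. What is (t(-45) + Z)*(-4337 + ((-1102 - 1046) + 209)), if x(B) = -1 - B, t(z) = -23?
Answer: 1029264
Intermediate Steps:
Z = -141 (Z = (-1 - 1*(-4)) - 4*36 = (-1 + 4) - 144 = 3 - 144 = -141)
(t(-45) + Z)*(-4337 + ((-1102 - 1046) + 209)) = (-23 - 141)*(-4337 + ((-1102 - 1046) + 209)) = -164*(-4337 + (-2148 + 209)) = -164*(-4337 - 1939) = -164*(-6276) = 1029264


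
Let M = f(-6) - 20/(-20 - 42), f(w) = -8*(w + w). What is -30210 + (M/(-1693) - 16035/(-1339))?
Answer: -2122162238119/70274737 ≈ -30198.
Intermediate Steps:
f(w) = -16*w
M = 2986/31 (M = -16*(-6) - 20/(-20 - 42) = 96 - 20/(-62) = 96 - 1/62*(-20) = 96 + 10/31 = 2986/31 ≈ 96.323)
-30210 + (M/(-1693) - 16035/(-1339)) = -30210 + ((2986/31)/(-1693) - 16035/(-1339)) = -30210 + ((2986/31)*(-1/1693) - 16035*(-1/1339)) = -30210 + (-2986/52483 + 16035/1339) = -30210 + 837566651/70274737 = -2122162238119/70274737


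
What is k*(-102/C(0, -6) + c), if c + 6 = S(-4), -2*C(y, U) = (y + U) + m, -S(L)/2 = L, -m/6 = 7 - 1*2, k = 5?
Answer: -55/3 ≈ -18.333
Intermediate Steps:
m = -30 (m = -6*(7 - 1*2) = -6*(7 - 2) = -6*5 = -30)
S(L) = -2*L
C(y, U) = 15 - U/2 - y/2 (C(y, U) = -((y + U) - 30)/2 = -((U + y) - 30)/2 = -(-30 + U + y)/2 = 15 - U/2 - y/2)
c = 2 (c = -6 - 2*(-4) = -6 + 8 = 2)
k*(-102/C(0, -6) + c) = 5*(-102/(15 - ½*(-6) - ½*0) + 2) = 5*(-102/(15 + 3 + 0) + 2) = 5*(-102/18 + 2) = 5*(-102*1/18 + 2) = 5*(-17/3 + 2) = 5*(-11/3) = -55/3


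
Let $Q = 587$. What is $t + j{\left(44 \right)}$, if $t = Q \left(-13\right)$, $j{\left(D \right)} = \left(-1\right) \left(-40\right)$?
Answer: $-7591$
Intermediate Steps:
$j{\left(D \right)} = 40$
$t = -7631$ ($t = 587 \left(-13\right) = -7631$)
$t + j{\left(44 \right)} = -7631 + 40 = -7591$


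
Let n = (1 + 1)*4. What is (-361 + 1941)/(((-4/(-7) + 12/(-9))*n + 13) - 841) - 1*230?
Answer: -1015465/4379 ≈ -231.89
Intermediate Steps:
n = 8 (n = 2*4 = 8)
(-361 + 1941)/(((-4/(-7) + 12/(-9))*n + 13) - 841) - 1*230 = (-361 + 1941)/(((-4/(-7) + 12/(-9))*8 + 13) - 841) - 1*230 = 1580/(((-4*(-⅐) + 12*(-⅑))*8 + 13) - 841) - 230 = 1580/(((4/7 - 4/3)*8 + 13) - 841) - 230 = 1580/((-16/21*8 + 13) - 841) - 230 = 1580/((-128/21 + 13) - 841) - 230 = 1580/(145/21 - 841) - 230 = 1580/(-17516/21) - 230 = 1580*(-21/17516) - 230 = -8295/4379 - 230 = -1015465/4379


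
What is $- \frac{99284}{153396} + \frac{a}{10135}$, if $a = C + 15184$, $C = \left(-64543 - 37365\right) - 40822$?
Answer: $- \frac{5142822389}{388667115} \approx -13.232$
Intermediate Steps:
$C = -142730$ ($C = -101908 - 40822 = -142730$)
$a = -127546$ ($a = -142730 + 15184 = -127546$)
$- \frac{99284}{153396} + \frac{a}{10135} = - \frac{99284}{153396} - \frac{127546}{10135} = \left(-99284\right) \frac{1}{153396} - \frac{127546}{10135} = - \frac{24821}{38349} - \frac{127546}{10135} = - \frac{5142822389}{388667115}$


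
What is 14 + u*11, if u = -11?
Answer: -107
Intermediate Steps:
14 + u*11 = 14 - 11*11 = 14 - 121 = -107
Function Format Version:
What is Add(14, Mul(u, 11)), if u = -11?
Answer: -107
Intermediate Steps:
Add(14, Mul(u, 11)) = Add(14, Mul(-11, 11)) = Add(14, -121) = -107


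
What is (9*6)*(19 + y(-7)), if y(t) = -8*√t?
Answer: 1026 - 432*I*√7 ≈ 1026.0 - 1143.0*I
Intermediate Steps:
(9*6)*(19 + y(-7)) = (9*6)*(19 - 8*I*√7) = 54*(19 - 8*I*√7) = 1026 - 432*I*√7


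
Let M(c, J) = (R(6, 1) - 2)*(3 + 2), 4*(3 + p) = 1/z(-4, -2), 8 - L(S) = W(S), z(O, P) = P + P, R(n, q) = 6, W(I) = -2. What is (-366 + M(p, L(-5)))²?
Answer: 119716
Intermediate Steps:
z(O, P) = 2*P
L(S) = 10 (L(S) = 8 - 1*(-2) = 8 + 2 = 10)
p = -49/16 (p = -3 + 1/(4*((2*(-2)))) = -3 + (¼)/(-4) = -3 + (¼)*(-¼) = -3 - 1/16 = -49/16 ≈ -3.0625)
M(c, J) = 20 (M(c, J) = (6 - 2)*(3 + 2) = 4*5 = 20)
(-366 + M(p, L(-5)))² = (-366 + 20)² = (-346)² = 119716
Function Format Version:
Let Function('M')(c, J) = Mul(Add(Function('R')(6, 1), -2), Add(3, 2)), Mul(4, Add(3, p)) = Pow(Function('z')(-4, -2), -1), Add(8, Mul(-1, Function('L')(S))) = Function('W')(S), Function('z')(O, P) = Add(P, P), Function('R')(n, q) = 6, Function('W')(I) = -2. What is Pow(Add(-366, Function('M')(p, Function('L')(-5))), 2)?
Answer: 119716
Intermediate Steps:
Function('z')(O, P) = Mul(2, P)
Function('L')(S) = 10 (Function('L')(S) = Add(8, Mul(-1, -2)) = Add(8, 2) = 10)
p = Rational(-49, 16) (p = Add(-3, Mul(Rational(1, 4), Pow(Mul(2, -2), -1))) = Add(-3, Mul(Rational(1, 4), Pow(-4, -1))) = Add(-3, Mul(Rational(1, 4), Rational(-1, 4))) = Add(-3, Rational(-1, 16)) = Rational(-49, 16) ≈ -3.0625)
Function('M')(c, J) = 20 (Function('M')(c, J) = Mul(Add(6, -2), Add(3, 2)) = Mul(4, 5) = 20)
Pow(Add(-366, Function('M')(p, Function('L')(-5))), 2) = Pow(Add(-366, 20), 2) = Pow(-346, 2) = 119716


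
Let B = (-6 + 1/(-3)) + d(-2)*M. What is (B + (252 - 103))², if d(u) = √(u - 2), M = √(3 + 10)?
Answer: 182716/9 + 1712*I*√13/3 ≈ 20302.0 + 2057.6*I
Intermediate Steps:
M = √13 ≈ 3.6056
d(u) = √(-2 + u)
B = -19/3 + 2*I*√13 (B = (-6 + 1/(-3)) + √(-2 - 2)*√13 = (-6 - ⅓) + √(-4)*√13 = -19/3 + (2*I)*√13 = -19/3 + 2*I*√13 ≈ -6.3333 + 7.2111*I)
(B + (252 - 103))² = ((-19/3 + 2*I*√13) + (252 - 103))² = ((-19/3 + 2*I*√13) + 149)² = (428/3 + 2*I*√13)²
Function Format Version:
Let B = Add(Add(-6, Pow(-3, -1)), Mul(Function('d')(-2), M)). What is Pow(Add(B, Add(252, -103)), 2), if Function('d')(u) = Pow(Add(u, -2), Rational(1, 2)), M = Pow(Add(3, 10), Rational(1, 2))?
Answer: Add(Rational(182716, 9), Mul(Rational(1712, 3), I, Pow(13, Rational(1, 2)))) ≈ Add(20302., Mul(2057.6, I))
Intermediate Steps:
M = Pow(13, Rational(1, 2)) ≈ 3.6056
Function('d')(u) = Pow(Add(-2, u), Rational(1, 2))
B = Add(Rational(-19, 3), Mul(2, I, Pow(13, Rational(1, 2)))) (B = Add(Add(-6, Pow(-3, -1)), Mul(Pow(Add(-2, -2), Rational(1, 2)), Pow(13, Rational(1, 2)))) = Add(Add(-6, Rational(-1, 3)), Mul(Pow(-4, Rational(1, 2)), Pow(13, Rational(1, 2)))) = Add(Rational(-19, 3), Mul(Mul(2, I), Pow(13, Rational(1, 2)))) = Add(Rational(-19, 3), Mul(2, I, Pow(13, Rational(1, 2)))) ≈ Add(-6.3333, Mul(7.2111, I)))
Pow(Add(B, Add(252, -103)), 2) = Pow(Add(Add(Rational(-19, 3), Mul(2, I, Pow(13, Rational(1, 2)))), Add(252, -103)), 2) = Pow(Add(Add(Rational(-19, 3), Mul(2, I, Pow(13, Rational(1, 2)))), 149), 2) = Pow(Add(Rational(428, 3), Mul(2, I, Pow(13, Rational(1, 2)))), 2)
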